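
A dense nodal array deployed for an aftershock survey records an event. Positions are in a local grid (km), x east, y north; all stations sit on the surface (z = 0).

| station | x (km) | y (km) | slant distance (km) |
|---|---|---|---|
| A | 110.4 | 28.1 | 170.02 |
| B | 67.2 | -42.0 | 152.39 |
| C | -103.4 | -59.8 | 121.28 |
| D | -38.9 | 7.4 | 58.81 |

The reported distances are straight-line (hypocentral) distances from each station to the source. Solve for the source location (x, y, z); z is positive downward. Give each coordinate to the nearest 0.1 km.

Each station gives a sphere (x−x_i)² + (y−y_i)² + z² = d_i² (stations at z=0).
Subtracting the A sphere from B and C: z² cancels, leaving linear equations in x and y:
-86.4 x − 140.2 y = -1013.84
-427.6 x − 175.8 y = 15487.79
Solving: x ≈ -52.493, y ≈ 39.581 km (keep extra digits for the depth step; rounded: -52.5, 39.6).
Then from the A sphere: z² = 170.02² − (x − 110.4)² − (y − 28.1)² with x = -52.493, y = 39.581, so z ≈ 47.338 ≈ 47.3 km.
Check against D (with the unrounded solution): distance 58.83 ≈ 58.81 km. ✓

(-52.5, 39.6, 47.3)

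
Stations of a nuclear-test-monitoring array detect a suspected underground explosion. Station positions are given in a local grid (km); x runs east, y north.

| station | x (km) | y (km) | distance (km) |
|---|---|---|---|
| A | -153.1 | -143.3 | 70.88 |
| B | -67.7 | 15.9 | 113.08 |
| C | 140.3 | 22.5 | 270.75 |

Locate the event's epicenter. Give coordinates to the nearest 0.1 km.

-105.7 km east, -90.6 km north

Circle about each station: (x + 153.1)² + (y + 143.3)² = 70.88²; (x + 67.7)² + (y − 15.9)² = 113.08²; (x − 140.3)² + (y − 22.5)² = 270.75².
Subtracting pairs of circle equations eliminates x²+y² and gives linear equations (the radical axes):
170.8 x + 318.4 y = -46901.51
586.8 x + 331.6 y = -92065.75
Solving the 2×2 system: x ≈ -105.7, y ≈ -90.6 km.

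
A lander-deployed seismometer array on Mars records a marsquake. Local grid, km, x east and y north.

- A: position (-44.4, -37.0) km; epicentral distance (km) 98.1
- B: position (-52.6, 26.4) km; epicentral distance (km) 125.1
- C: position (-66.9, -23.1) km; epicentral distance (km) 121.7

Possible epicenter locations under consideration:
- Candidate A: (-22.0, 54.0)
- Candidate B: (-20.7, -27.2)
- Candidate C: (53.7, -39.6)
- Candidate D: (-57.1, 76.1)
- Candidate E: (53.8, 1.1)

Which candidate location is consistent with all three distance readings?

Candidate C

For each candidate, compare |candidate − station| to the reported distance:
Candidate A: residuals A 4.4, B 83.9, C 32.5 → max 83.9 km
Candidate B: residuals A 72.5, B 62.7, C 75.3 → max 75.3 km
Candidate C: residuals A 0.0, B 0.0, C 0.0 → max 0.0 km
Candidate D: residuals A 15.7, B 75.2, C 22.0 → max 75.2 km
Candidate E: residuals A 7.2, B 15.7, C 1.4 → max 15.7 km
Only Candidate C has all residuals ≈ 0.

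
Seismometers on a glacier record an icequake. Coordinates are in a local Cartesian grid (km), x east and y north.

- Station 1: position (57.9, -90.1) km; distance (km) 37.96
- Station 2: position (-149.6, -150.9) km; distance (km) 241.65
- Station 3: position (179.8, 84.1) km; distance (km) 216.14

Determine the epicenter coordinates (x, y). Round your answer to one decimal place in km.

Circle about each station: (x − 57.9)² + (y + 90.1)² = 37.96²; (x + 149.6)² + (y + 150.9)² = 241.65²; (x − 179.8)² + (y − 84.1)² = 216.14².
Subtracting pairs of circle equations eliminates x²+y² and gives linear equations (the radical axes):
-415.0 x − 121.6 y = -23273.21
243.8 x + 348.4 y = -17345.11
Solving the 2×2 system: x ≈ 88.9, y ≈ -112.0 km.
Check against Station 1 (with the unrounded x, y): √((x − 57.9)²+(y + 90.1)²) = 37.95 ≈ 37.96 km. ✓

x ≈ 88.9 km, y ≈ -112.0 km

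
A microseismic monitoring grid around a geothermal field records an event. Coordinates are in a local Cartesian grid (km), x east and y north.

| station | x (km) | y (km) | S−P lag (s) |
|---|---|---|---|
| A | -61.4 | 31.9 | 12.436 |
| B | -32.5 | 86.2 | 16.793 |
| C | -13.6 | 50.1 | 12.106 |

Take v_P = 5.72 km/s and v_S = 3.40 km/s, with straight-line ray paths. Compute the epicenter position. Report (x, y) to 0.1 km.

Distance from S−P lag: d = Δt · v_P v_S / (v_P − v_S) = Δt · (5.72·3.40)/(5.72−3.40) ≈ 8.3828·Δt.
So d_A = 104.25, d_B = 140.77, d_C = 101.48 km.
Circle about each station: (x + 61.4)² + (y − 31.9)² = 104.25²; (x + 32.5)² + (y − 86.2)² = 140.77²; (x + 13.6)² + (y − 50.1)² = 101.48².
Subtracting pairs of circle equations eliminates x²+y² and gives linear equations (the radical axes):
57.8 x + 108.6 y = -5249.01
95.6 x + 36.4 y = -1522.73
Solving the 2×2 system: x ≈ 3.1, y ≈ -50.0 km.

3.1 km east, -50.0 km north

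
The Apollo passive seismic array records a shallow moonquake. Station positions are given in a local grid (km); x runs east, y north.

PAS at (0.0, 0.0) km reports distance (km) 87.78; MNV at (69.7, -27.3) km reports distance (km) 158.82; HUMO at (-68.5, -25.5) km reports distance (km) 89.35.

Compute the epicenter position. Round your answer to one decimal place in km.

Circle about each station: x² + y² = 87.78²; (x − 69.7)² + (y + 27.3)² = 158.82²; (x + 68.5)² + (y + 25.5)² = 89.35².
Subtracting the PAS equation from the MNV and HUMO equations removes the quadratic terms:
139.4 x − 54.6 y = -11915.08
-137.0 x − 51.0 y = 5064.41
Solving the 2×2 system: x ≈ -60.6, y ≈ 63.5 km.

-60.6 km east, 63.5 km north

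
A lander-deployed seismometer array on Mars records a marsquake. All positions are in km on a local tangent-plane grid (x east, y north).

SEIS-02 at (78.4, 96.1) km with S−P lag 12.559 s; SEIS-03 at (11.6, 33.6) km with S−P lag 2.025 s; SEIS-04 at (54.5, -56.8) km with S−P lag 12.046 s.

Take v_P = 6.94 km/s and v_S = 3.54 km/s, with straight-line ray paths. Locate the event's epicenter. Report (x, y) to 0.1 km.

Distance from S−P lag: d = Δt · v_P v_S / (v_P − v_S) = Δt · (6.94·3.54)/(6.94−3.54) ≈ 7.2258·Δt.
So d_SEIS-02 = 90.75, d_SEIS-03 = 14.63, d_SEIS-04 = 87.04 km.
Circle about each station: (x − 78.4)² + (y − 96.1)² = 90.75²; (x − 11.6)² + (y − 33.6)² = 14.63²; (x − 54.5)² + (y + 56.8)² = 87.04².
Subtracting the SEIS-02 equation from the SEIS-03 and SEIS-04 equations removes the quadratic terms:
-133.6 x − 125.0 y = -6096.72
-47.8 x − 305.8 y = -8525.68
Solving the 2×2 system: x ≈ 22.9, y ≈ 24.3 km.
Check against SEIS-02 (with the unrounded x, y): √((x − 78.4)²+(y − 96.1)²) = 90.75 ≈ 90.75 km. ✓

(22.9, 24.3)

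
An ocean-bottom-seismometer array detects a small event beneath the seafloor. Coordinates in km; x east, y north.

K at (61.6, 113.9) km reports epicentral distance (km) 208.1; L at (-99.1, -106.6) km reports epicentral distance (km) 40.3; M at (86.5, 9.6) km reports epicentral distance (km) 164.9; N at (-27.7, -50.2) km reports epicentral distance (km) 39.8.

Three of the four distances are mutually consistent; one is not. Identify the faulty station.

L

Solve using three stations at a time. Using K, M, N (subtract circle equations pairwise → linear system) gives (x, y) ≈ (-67.5, -49.3).
Distances from that point to each station vs reported:
  K: calculated 208.1 vs reported 208.1 → residual 0.0 km
  L: calculated 65.4 vs reported 40.3 → residual 25.1 km
  M: calculated 164.9 vs reported 164.9 → residual 0.0 km
  N: calculated 39.8 vs reported 39.8 → residual 0.0 km
K, M, N are mutually consistent (residuals ≈ 0); L is off by 25.1 km.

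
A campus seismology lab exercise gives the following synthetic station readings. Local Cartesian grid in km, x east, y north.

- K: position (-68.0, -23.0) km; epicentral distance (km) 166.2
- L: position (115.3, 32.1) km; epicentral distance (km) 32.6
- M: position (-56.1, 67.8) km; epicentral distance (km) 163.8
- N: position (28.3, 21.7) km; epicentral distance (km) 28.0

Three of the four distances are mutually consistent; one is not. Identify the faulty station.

Solve using three stations at a time. Using K, L, M (subtract circle equations pairwise → linear system) gives (x, y) ≈ (95.6, 6.1).
Distances from that point to each station vs reported:
  K: calculated 166.2 vs reported 166.2 → residual 0.0 km
  L: calculated 32.6 vs reported 32.6 → residual 0.0 km
  M: calculated 163.8 vs reported 163.8 → residual 0.0 km
  N: calculated 69.1 vs reported 28.0 → residual 41.1 km
K, L, M are mutually consistent (residuals ≈ 0); N is off by 41.1 km.

N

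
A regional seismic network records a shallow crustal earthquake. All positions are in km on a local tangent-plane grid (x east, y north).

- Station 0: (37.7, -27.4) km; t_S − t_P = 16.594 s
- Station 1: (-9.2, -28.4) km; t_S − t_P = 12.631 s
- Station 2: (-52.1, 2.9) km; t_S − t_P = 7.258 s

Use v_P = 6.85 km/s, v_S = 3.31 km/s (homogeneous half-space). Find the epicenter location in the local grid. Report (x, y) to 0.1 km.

Distance from S−P lag: d = Δt · v_P v_S / (v_P − v_S) = Δt · (6.85·3.31)/(6.85−3.31) ≈ 6.4049·Δt.
So d_Station 0 = 106.28, d_Station 1 = 80.90, d_Station 2 = 46.49 km.
Circle about each station: (x − 37.7)² + (y + 27.4)² = 106.28²; (x + 9.2)² + (y + 28.4)² = 80.90²; (x + 52.1)² + (y − 2.9)² = 46.49².
Subtracting the Station 0 equation from the Station 1 and Station 2 equations removes the quadratic terms:
-93.8 x − 2.0 y = 3469.78
-179.6 x + 60.6 y = 9684.89
Solving the 2×2 system: x ≈ -38.0, y ≈ 47.2 km.
Check against Station 0 (with the unrounded x, y): √((x − 37.7)²+(y + 27.4)²) = 106.28 ≈ 106.28 km. ✓

-38.0 km east, 47.2 km north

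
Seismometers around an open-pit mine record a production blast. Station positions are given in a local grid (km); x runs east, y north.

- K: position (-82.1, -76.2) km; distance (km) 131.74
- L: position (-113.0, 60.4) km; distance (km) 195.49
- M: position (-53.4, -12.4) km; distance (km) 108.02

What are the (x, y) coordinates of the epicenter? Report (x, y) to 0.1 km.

Circle about each station: (x + 82.1)² + (y + 76.2)² = 131.74²; (x + 113.0)² + (y − 60.4)² = 195.49²; (x + 53.4)² + (y + 12.4)² = 108.02².
Subtracting pairs of circle equations eliminates x²+y² and gives linear equations (the radical axes):
-61.8 x + 273.2 y = -16990.60
57.4 x + 127.6 y = -3854.42
Solving the 2×2 system: x ≈ 47.3, y ≈ -51.5 km.

(47.3, -51.5)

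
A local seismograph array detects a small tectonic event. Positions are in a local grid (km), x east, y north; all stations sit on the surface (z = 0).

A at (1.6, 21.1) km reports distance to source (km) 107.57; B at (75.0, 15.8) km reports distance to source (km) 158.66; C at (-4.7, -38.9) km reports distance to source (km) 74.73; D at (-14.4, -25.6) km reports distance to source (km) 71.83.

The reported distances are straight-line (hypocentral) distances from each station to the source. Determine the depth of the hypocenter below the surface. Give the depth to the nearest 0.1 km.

48.9 km

Each station gives a sphere (x−x_i)² + (y−y_i)² + z² = d_i² (stations at z=0).
Subtracting the A sphere from B and C: z² cancels, leaving linear equations in x and y:
146.8 x − 10.6 y = -8174.82
-12.6 x − 120.0 y = 7074.26
Solving: x ≈ -59.492, y ≈ -52.705 km (keep extra digits for the depth step; rounded: -59.5, -52.7).
Then from the A sphere: z² = 107.57² − (x − 1.6)² − (y − 21.1)² with x = -59.492, y = -52.705, so z ≈ 48.907 ≈ 48.9 km.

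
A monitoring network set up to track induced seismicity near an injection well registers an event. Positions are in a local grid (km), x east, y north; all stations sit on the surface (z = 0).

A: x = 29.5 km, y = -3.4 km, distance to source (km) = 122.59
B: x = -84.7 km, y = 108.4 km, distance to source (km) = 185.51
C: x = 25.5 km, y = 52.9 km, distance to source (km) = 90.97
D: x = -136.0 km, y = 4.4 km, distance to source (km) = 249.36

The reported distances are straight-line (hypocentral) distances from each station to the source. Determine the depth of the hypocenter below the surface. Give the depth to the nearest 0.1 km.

Each station gives a sphere (x−x_i)² + (y−y_i)² + z² = d_i² (stations at z=0).
Subtracting the A sphere from B and C: z² cancels, leaving linear equations in x and y:
-228.4 x + 223.6 y = -1342.81
-8.0 x + 112.6 y = 9319.62
Solving: x ≈ 93.404, y ≈ 89.404 km (keep extra digits for the depth step; rounded: 93.4, 89.4).
Then from the A sphere: z² = 122.59² − (x − 29.5)² − (y + 3.4)² with x = 93.404, y = 89.404, so z ≈ 48.291 ≈ 48.3 km.

z ≈ 48.3 km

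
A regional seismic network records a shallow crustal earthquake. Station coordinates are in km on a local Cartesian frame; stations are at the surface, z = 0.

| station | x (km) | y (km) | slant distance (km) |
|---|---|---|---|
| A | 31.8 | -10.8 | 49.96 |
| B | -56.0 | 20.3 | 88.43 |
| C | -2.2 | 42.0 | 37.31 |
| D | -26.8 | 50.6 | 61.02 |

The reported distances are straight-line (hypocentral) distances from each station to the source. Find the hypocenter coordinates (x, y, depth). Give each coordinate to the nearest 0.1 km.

(29.0, 35.2, 19.3)

Each station gives a sphere (x−x_i)² + (y−y_i)² + z² = d_i² (stations at z=0).
Subtracting the A sphere from B and C: z² cancels, leaving linear equations in x and y:
-175.6 x + 62.2 y = -2903.65
-68.0 x + 105.6 y = 1744.93
Solving: x ≈ 29.004, y ≈ 35.201 km (keep extra digits for the depth step; rounded: 29.0, 35.2).
Then from the A sphere: z² = 49.96² − (x − 31.8)² − (y + 10.8)² with x = 29.004, y = 35.201, so z ≈ 19.290 ≈ 19.3 km.
Check against D (with the unrounded solution): distance 61.02 ≈ 61.02 km. ✓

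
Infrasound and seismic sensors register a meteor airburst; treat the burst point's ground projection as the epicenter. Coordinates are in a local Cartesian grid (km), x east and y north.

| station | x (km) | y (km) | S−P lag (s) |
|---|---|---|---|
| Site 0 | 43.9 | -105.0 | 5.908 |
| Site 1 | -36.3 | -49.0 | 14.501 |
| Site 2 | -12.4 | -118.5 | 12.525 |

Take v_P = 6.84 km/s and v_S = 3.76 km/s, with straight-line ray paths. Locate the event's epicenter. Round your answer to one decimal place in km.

x ≈ 82.2 km, y ≈ -73.9 km

Distance from S−P lag: d = Δt · v_P v_S / (v_P − v_S) = Δt · (6.84·3.76)/(6.84−3.76) ≈ 8.3501·Δt.
So d_Site 0 = 49.33, d_Site 1 = 121.09, d_Site 2 = 104.59 km.
Circle about each station: (x − 43.9)² + (y + 105.0)² = 49.33²; (x + 36.3)² + (y + 49.0)² = 121.09²; (x + 12.4)² + (y + 118.5)² = 104.59².
Subtracting the Site 0 equation from the Site 1 and Site 2 equations removes the quadratic terms:
-160.4 x + 112.0 y = -21462.86
-112.6 x − 27.0 y = -7261.82
Solving the 2×2 system: x ≈ 82.2, y ≈ -73.9 km.
Check against Site 0 (with the unrounded x, y): √((x − 43.9)²+(y + 105.0)²) = 49.35 ≈ 49.33 km. ✓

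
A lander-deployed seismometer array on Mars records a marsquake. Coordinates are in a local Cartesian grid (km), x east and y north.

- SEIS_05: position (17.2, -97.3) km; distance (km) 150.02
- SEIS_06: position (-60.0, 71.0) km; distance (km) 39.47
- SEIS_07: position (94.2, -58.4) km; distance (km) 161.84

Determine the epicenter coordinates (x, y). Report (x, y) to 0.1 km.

Circle about each station: (x − 17.2)² + (y + 97.3)² = 150.02²; (x + 60.0)² + (y − 71.0)² = 39.47²; (x − 94.2)² + (y + 58.4)² = 161.84².
Subtracting the SEIS_05 equation from the SEIS_06 and SEIS_07 equations removes the quadratic terms:
-154.4 x + 336.6 y = 19825.99
154.0 x + 77.8 y = -1165.12
Solving the 2×2 system: x ≈ -30.3, y ≈ 45.0 km.

-30.3 km east, 45.0 km north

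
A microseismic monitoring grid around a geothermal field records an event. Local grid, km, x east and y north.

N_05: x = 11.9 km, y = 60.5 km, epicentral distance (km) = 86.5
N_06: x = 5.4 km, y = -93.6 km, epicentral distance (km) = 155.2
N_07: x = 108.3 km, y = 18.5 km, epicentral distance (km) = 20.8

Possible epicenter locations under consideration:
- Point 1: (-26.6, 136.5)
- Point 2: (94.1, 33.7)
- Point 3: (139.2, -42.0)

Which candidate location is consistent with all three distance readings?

For each candidate, compare |candidate − station| to the reported distance:
Point 1: residuals N_05 1.3, N_06 77.1, N_07 158.4 → max 158.4 km
Point 2: residuals N_05 0.0, N_06 0.0, N_07 0.0 → max 0.0 km
Point 3: residuals N_05 76.9, N_06 11.8, N_07 47.1 → max 76.9 km
Only Point 2 has all residuals ≈ 0.

Point 2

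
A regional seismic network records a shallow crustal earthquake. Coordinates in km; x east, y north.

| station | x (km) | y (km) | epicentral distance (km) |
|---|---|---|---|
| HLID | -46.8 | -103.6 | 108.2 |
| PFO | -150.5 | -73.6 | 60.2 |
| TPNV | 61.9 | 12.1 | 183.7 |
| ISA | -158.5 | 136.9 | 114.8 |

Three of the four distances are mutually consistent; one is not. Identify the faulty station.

Solve using three stations at a time. Using HLID, PFO, TPNV (subtract circle equations pairwise → linear system) gives (x, y) ≈ (-118.5, -22.6).
Distances from that point to each station vs reported:
  HLID: calculated 108.2 vs reported 108.2 → residual 0.0 km
  PFO: calculated 60.2 vs reported 60.2 → residual 0.0 km
  TPNV: calculated 183.7 vs reported 183.7 → residual 0.0 km
  ISA: calculated 164.4 vs reported 114.8 → residual 49.6 km
HLID, PFO, TPNV are mutually consistent (residuals ≈ 0); ISA is off by 49.6 km.

ISA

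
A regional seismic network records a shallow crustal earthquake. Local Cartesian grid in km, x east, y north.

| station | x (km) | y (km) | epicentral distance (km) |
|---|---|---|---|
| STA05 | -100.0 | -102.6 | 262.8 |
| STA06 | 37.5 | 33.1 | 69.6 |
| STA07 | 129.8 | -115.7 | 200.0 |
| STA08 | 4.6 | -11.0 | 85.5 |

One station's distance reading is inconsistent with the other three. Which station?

Solve using three stations at a time. Using STA05, STA06, STA07 (subtract circle equations pairwise → linear system) gives (x, y) ≈ (88.9, 80.1).
Distances from that point to each station vs reported:
  STA05: calculated 262.8 vs reported 262.8 → residual 0.0 km
  STA06: calculated 69.7 vs reported 69.6 → residual 0.1 km
  STA07: calculated 200.0 vs reported 200.0 → residual 0.0 km
  STA08: calculated 124.1 vs reported 85.5 → residual 38.6 km
STA05, STA06, STA07 are mutually consistent (residuals ≈ 0); STA08 is off by 38.6 km.

STA08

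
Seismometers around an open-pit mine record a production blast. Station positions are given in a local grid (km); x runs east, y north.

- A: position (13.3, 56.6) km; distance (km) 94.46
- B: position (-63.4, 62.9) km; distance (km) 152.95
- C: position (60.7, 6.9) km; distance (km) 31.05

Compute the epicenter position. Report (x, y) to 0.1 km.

(62.4, -24.1)

Circle about each station: (x − 13.3)² + (y − 56.6)² = 94.46²; (x + 63.4)² + (y − 62.9)² = 152.95²; (x − 60.7)² + (y − 6.9)² = 31.05².
Subtracting pairs of circle equations eliminates x²+y² and gives linear equations (the radical axes):
-153.4 x + 12.6 y = -9875.49
94.8 x − 99.4 y = 8310.24
Solving the 2×2 system: x ≈ 62.4, y ≈ -24.1 km.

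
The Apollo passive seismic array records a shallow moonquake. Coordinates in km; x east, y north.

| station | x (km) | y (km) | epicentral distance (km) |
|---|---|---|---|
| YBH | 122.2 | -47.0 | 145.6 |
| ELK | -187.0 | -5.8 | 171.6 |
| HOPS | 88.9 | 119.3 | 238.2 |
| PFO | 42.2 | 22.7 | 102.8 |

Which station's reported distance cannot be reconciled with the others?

HOPS

Solve using three stations at a time. Using YBH, ELK, PFO (subtract circle equations pairwise → linear system) gives (x, y) ≈ (-23.1, -56.8).
Distances from that point to each station vs reported:
  YBH: calculated 145.6 vs reported 145.6 → residual 0.0 km
  ELK: calculated 171.6 vs reported 171.6 → residual 0.0 km
  HOPS: calculated 208.7 vs reported 238.2 → residual 29.5 km
  PFO: calculated 102.8 vs reported 102.8 → residual 0.0 km
YBH, ELK, PFO are mutually consistent (residuals ≈ 0); HOPS is off by 29.5 km.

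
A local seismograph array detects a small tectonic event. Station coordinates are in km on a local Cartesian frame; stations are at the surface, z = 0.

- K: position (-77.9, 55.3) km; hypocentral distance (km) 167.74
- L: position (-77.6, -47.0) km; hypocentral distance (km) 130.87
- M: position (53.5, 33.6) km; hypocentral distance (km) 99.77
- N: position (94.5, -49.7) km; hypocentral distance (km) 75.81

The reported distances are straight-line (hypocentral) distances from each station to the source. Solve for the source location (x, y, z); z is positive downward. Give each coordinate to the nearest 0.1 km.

Each station gives a sphere (x−x_i)² + (y−y_i)² + z² = d_i² (stations at z=0).
Subtracting the K sphere from L and M: z² cancels, leaving linear equations in x and y:
0.6 x − 204.6 y = 10114.01
262.8 x − 43.4 y = 13047.36
Solving: x ≈ 41.504, y ≈ -49.311 km (keep extra digits for the depth step; rounded: 41.5, -49.3).
Then from the K sphere: z² = 167.74² − (x + 77.9)² − (y − 55.3)² with x = 41.504, y = -49.311, so z ≈ 54.184 ≈ 54.2 km.

x ≈ 41.5 km, y ≈ -49.3 km, depth ≈ 54.2 km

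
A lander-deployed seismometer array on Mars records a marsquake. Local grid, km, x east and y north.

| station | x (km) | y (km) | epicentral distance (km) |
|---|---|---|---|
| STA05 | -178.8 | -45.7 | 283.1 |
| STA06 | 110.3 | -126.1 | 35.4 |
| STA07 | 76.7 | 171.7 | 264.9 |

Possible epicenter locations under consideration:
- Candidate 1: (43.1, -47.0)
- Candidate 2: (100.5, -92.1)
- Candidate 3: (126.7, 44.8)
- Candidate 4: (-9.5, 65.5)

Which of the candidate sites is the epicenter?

Candidate 2

For each candidate, compare |candidate − station| to the reported distance:
Candidate 1: residuals STA05 61.2, STA06 68.4, STA07 43.6 → max 68.4 km
Candidate 2: residuals STA05 0.0, STA06 0.0, STA07 0.0 → max 0.0 km
Candidate 3: residuals STA05 35.5, STA06 136.3, STA07 128.5 → max 136.3 km
Candidate 4: residuals STA05 80.5, STA06 190.6, STA07 128.1 → max 190.6 km
Only Candidate 2 has all residuals ≈ 0.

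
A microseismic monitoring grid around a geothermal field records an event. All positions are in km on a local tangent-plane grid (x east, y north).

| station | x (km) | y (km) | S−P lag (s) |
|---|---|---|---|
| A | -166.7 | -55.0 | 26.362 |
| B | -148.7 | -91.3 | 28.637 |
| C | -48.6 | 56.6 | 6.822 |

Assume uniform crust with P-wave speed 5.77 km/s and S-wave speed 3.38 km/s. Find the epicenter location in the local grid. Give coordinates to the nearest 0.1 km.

Distance from S−P lag: d = Δt · v_P v_S / (v_P − v_S) = Δt · (5.77·3.38)/(5.77−3.38) ≈ 8.1601·Δt.
So d_A = 215.12, d_B = 233.68, d_C = 55.67 km.
Circle about each station: (x + 166.7)² + (y + 55.0)² = 215.12²; (x + 148.7)² + (y + 91.3)² = 233.68²; (x + 48.6)² + (y − 56.6)² = 55.67².
Subtracting the A equation from the B and C equations removes the quadratic terms:
36.0 x − 72.6 y = -8696.24
236.2 x + 223.2 y = 17929.10
Solving the 2×2 system: x ≈ -25.4, y ≈ 107.2 km.

x ≈ -25.4 km, y ≈ 107.2 km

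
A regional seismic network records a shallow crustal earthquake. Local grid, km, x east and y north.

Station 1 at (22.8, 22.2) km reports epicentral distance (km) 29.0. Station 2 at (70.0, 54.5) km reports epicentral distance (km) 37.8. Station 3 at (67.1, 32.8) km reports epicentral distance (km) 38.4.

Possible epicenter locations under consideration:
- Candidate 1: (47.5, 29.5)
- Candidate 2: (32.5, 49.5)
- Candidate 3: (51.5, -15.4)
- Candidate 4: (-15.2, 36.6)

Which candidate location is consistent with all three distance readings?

For each candidate, compare |candidate − station| to the reported distance:
Candidate 1: residuals Station 1 3.2, Station 2 4.2, Station 3 18.5 → max 18.5 km
Candidate 2: residuals Station 1 0.0, Station 2 0.0, Station 3 0.0 → max 0.0 km
Candidate 3: residuals Station 1 18.3, Station 2 34.5, Station 3 12.3 → max 34.5 km
Candidate 4: residuals Station 1 11.6, Station 2 49.3, Station 3 44.0 → max 49.3 km
Only Candidate 2 has all residuals ≈ 0.

Candidate 2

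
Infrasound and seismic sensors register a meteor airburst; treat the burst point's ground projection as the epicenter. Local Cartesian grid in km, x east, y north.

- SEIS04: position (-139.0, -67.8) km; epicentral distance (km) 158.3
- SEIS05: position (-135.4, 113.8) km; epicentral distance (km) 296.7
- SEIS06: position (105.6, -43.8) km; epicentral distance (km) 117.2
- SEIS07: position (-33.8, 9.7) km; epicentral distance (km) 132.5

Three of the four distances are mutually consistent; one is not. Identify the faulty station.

Solve using three stations at a time. Using SEIS04, SEIS06, SEIS07 (subtract circle equations pairwise → linear system) gives (x, y) ≈ (12.2, -114.5).
Distances from that point to each station vs reported:
  SEIS04: calculated 158.3 vs reported 158.3 → residual 0.0 km
  SEIS05: calculated 271.9 vs reported 296.7 → residual 24.8 km
  SEIS06: calculated 117.1 vs reported 117.2 → residual 0.1 km
  SEIS07: calculated 132.4 vs reported 132.5 → residual 0.1 km
SEIS04, SEIS06, SEIS07 are mutually consistent (residuals ≈ 0); SEIS05 is off by 24.8 km.

SEIS05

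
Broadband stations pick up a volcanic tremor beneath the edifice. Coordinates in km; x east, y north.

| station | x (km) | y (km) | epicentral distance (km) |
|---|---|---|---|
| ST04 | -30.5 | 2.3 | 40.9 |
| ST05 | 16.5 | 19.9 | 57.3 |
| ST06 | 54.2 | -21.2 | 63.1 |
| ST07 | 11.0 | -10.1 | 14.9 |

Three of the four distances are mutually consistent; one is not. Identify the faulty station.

ST07

Solve using three stations at a time. Using ST04, ST05, ST06 (subtract circle equations pairwise → linear system) gives (x, y) ≈ (-8.0, -31.9).
Distances from that point to each station vs reported:
  ST04: calculated 41.0 vs reported 40.9 → residual 0.1 km
  ST05: calculated 57.3 vs reported 57.3 → residual 0.0 km
  ST06: calculated 63.1 vs reported 63.1 → residual 0.0 km
  ST07: calculated 29.0 vs reported 14.9 → residual 14.1 km
ST04, ST05, ST06 are mutually consistent (residuals ≈ 0); ST07 is off by 14.1 km.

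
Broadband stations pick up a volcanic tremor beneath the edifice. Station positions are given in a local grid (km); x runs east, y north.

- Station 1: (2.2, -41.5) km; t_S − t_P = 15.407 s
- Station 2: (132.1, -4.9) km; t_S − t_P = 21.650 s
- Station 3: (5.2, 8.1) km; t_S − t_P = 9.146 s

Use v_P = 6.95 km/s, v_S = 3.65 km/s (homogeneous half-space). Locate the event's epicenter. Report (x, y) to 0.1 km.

Distance from S−P lag: d = Δt · v_P v_S / (v_P − v_S) = Δt · (6.95·3.65)/(6.95−3.65) ≈ 7.6871·Δt.
So d_Station 1 = 118.44, d_Station 2 = 166.43, d_Station 3 = 70.31 km.
Circle about each station: (x − 2.2)² + (y + 41.5)² = 118.44²; (x − 132.1)² + (y + 4.9)² = 166.43²; (x − 5.2)² + (y − 8.1)² = 70.31².
Subtracting the Station 1 equation from the Station 2 and Station 3 equations removes the quadratic terms:
259.8 x + 73.2 y = 2076.42
6.0 x + 99.2 y = 7450.10
Solving the 2×2 system: x ≈ -13.4, y ≈ 75.9 km.

x ≈ -13.4 km, y ≈ 75.9 km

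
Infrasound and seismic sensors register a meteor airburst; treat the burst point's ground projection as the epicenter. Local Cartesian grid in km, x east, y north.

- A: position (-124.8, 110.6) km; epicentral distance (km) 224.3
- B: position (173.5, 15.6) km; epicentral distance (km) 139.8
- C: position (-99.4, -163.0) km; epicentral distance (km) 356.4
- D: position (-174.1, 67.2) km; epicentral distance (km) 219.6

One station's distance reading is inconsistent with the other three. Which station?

Solve using three stations at a time. Using A, B, C (subtract circle equations pairwise → linear system) gives (x, y) ≈ (98.3, 133.5).
Distances from that point to each station vs reported:
  A: calculated 224.3 vs reported 224.3 → residual 0.0 km
  B: calculated 139.8 vs reported 139.8 → residual 0.0 km
  C: calculated 356.4 vs reported 356.4 → residual 0.0 km
  D: calculated 280.4 vs reported 219.6 → residual 60.8 km
A, B, C are mutually consistent (residuals ≈ 0); D is off by 60.8 km.

D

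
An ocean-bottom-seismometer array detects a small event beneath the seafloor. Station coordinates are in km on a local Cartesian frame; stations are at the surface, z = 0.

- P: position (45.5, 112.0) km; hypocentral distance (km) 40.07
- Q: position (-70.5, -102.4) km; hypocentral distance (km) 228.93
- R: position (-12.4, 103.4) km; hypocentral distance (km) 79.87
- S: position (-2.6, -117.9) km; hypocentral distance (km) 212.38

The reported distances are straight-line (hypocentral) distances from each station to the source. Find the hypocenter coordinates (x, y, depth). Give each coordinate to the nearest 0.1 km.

x ≈ 61.4 km, y ≈ 83.3 km, depth ≈ 23.0 km

Each station gives a sphere (x−x_i)² + (y−y_i)² + z² = d_i² (stations at z=0).
Subtracting the P sphere from Q and R: z² cancels, leaving linear equations in x and y:
-232.0 x − 428.8 y = -49961.58
-115.8 x − 17.2 y = -8542.54
Solving: x ≈ 61.398, y ≈ 83.296 km (keep extra digits for the depth step; rounded: 61.4, 83.3).
Then from the P sphere: z² = 40.07² − (x − 45.5)² − (y − 112.0)² with x = 61.398, y = 83.296, so z ≈ 22.999 ≈ 23.0 km.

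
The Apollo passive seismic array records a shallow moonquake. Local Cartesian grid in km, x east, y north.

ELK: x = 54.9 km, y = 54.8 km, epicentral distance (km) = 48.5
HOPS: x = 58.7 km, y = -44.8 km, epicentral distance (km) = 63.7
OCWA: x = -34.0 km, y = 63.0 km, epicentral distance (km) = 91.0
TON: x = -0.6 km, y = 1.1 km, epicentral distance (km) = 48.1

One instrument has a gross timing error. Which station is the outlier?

ELK

Solve using three stations at a time. Using HOPS, OCWA, TON (subtract circle equations pairwise → linear system) gives (x, y) ≈ (44.6, 17.3).
Distances from that point to each station vs reported:
  ELK: calculated 38.9 vs reported 48.5 → residual 9.6 km
  HOPS: calculated 63.6 vs reported 63.7 → residual 0.1 km
  OCWA: calculated 91.0 vs reported 91.0 → residual 0.0 km
  TON: calculated 48.0 vs reported 48.1 → residual 0.1 km
HOPS, OCWA, TON are mutually consistent (residuals ≈ 0); ELK is off by 9.6 km.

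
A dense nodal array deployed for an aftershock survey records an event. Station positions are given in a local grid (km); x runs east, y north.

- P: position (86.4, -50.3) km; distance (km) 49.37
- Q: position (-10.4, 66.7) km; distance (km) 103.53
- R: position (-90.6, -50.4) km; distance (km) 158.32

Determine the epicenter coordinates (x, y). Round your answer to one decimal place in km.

(61.8, -7.5)

Circle about each station: (x − 86.4)² + (y + 50.3)² = 49.37²; (x + 10.4)² + (y − 66.7)² = 103.53²; (x + 90.6)² + (y + 50.4)² = 158.32².
Subtracting the P equation from the Q and R equations removes the quadratic terms:
-193.6 x + 234.0 y = -13719.06
-354.0 x − 0.2 y = -21874.36
Solving the 2×2 system: x ≈ 61.8, y ≈ -7.5 km.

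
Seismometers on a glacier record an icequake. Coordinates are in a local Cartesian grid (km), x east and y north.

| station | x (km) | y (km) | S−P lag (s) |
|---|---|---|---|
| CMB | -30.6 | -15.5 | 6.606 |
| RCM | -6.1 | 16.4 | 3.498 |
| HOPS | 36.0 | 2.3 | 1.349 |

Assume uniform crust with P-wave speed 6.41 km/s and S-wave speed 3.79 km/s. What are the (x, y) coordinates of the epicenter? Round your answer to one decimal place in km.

Distance from S−P lag: d = Δt · v_P v_S / (v_P − v_S) = Δt · (6.41·3.79)/(6.41−3.79) ≈ 9.2725·Δt.
So d_CMB = 61.25, d_RCM = 32.44, d_HOPS = 12.51 km.
Circle about each station: (x + 30.6)² + (y + 15.5)² = 61.25²; (x + 6.1)² + (y − 16.4)² = 32.44²; (x − 36.0)² + (y − 2.3)² = 12.51².
Subtracting pairs of circle equations eliminates x²+y² and gives linear equations (the radical axes):
49.0 x + 63.8 y = 1828.77
133.2 x + 35.6 y = 3719.74
Solving the 2×2 system: x ≈ 25.5, y ≈ 9.1 km.

25.5 km east, 9.1 km north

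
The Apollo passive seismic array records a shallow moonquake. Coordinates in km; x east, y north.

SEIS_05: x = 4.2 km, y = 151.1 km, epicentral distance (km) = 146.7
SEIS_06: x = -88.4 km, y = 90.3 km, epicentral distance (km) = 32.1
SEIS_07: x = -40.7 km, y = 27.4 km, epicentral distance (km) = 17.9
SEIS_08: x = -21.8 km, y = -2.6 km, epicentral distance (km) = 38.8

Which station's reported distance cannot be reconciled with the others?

Solve using three stations at a time. Using SEIS_05, SEIS_07, SEIS_08 (subtract circle equations pairwise → linear system) gives (x, y) ≈ (-55.3, 17.0).
Distances from that point to each station vs reported:
  SEIS_05: calculated 146.7 vs reported 146.7 → residual 0.0 km
  SEIS_06: calculated 80.4 vs reported 32.1 → residual 48.3 km
  SEIS_07: calculated 17.9 vs reported 17.9 → residual 0.0 km
  SEIS_08: calculated 38.8 vs reported 38.8 → residual 0.0 km
SEIS_05, SEIS_07, SEIS_08 are mutually consistent (residuals ≈ 0); SEIS_06 is off by 48.3 km.

SEIS_06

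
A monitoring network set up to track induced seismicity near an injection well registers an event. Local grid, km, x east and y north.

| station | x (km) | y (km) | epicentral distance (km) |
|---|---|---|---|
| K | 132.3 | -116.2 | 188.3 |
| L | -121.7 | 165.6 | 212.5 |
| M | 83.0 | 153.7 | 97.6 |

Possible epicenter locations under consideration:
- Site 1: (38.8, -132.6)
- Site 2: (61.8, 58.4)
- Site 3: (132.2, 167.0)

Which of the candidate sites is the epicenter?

Site 2

For each candidate, compare |candidate − station| to the reported distance:
Site 1: residuals K 93.4, L 126.1, M 192.1 → max 192.1 km
Site 2: residuals K 0.0, L 0.0, M 0.0 → max 0.0 km
Site 3: residuals K 94.9, L 41.4, M 46.6 → max 94.9 km
Only Site 2 has all residuals ≈ 0.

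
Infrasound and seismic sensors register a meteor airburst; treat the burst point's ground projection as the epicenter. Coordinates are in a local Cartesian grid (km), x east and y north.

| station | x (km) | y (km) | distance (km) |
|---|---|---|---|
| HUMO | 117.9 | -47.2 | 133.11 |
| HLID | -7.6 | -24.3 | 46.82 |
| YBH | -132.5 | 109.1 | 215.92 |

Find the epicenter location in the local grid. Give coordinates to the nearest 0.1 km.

-13.1 km east, -70.8 km north

Circle about each station: (x − 117.9)² + (y + 47.2)² = 133.11²; (x + 7.6)² + (y + 24.3)² = 46.82²; (x + 132.5)² + (y − 109.1)² = 215.92².
Subtracting pairs of circle equations eliminates x²+y² and gives linear equations (the radical axes):
-251.0 x + 45.8 y = 46.16
-500.8 x + 312.6 y = -15572.36
Solving the 2×2 system: x ≈ -13.1, y ≈ -70.8 km.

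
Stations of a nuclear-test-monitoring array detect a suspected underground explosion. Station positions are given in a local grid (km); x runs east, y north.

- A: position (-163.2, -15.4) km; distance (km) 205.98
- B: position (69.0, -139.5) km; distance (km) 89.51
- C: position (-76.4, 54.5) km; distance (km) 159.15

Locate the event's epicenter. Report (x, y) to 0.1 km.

Circle about each station: (x + 163.2)² + (y + 15.4)² = 205.98²; (x − 69.0)² + (y + 139.5)² = 89.51²; (x + 76.4)² + (y − 54.5)² = 159.15².
Subtracting pairs of circle equations eliminates x²+y² and gives linear equations (the radical axes):
464.4 x − 248.2 y = 31765.57
173.6 x + 139.8 y = -965.15
Solving the 2×2 system: x ≈ 38.9, y ≈ -55.2 km.
Check against A (with the unrounded x, y): √((x + 163.2)²+(y + 15.4)²) = 205.98 ≈ 205.98 km. ✓

x ≈ 38.9 km, y ≈ -55.2 km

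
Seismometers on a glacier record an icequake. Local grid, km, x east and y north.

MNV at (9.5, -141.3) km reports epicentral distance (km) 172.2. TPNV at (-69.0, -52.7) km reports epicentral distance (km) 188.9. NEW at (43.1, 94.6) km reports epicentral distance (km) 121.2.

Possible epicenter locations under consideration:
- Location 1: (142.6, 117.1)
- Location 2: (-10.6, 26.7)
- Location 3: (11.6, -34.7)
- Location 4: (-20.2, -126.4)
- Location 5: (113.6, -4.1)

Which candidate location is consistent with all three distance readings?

Location 5

For each candidate, compare |candidate − station| to the reported distance:
Location 1: residuals MNV 118.5, TPNV 82.4, NEW 19.2 → max 118.5 km
Location 2: residuals MNV 3.0, TPNV 90.3, NEW 34.6 → max 90.3 km
Location 3: residuals MNV 65.6, TPNV 106.3, NEW 11.9 → max 106.3 km
Location 4: residuals MNV 139.0, TPNV 100.5, NEW 108.7 → max 139.0 km
Location 5: residuals MNV 0.0, TPNV 0.1, NEW 0.1 → max 0.1 km
Only Location 5 has all residuals ≈ 0.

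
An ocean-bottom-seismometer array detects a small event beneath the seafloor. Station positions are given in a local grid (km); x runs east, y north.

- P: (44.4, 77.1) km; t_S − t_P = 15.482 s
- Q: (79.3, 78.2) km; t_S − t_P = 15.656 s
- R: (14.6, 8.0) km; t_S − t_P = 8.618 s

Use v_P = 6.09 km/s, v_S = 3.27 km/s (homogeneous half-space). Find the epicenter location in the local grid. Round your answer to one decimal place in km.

Distance from S−P lag: d = Δt · v_P v_S / (v_P − v_S) = Δt · (6.09·3.27)/(6.09−3.27) ≈ 7.0618·Δt.
So d_P = 109.33, d_Q = 110.56, d_R = 60.86 km.
Circle about each station: (x − 44.4)² + (y − 77.1)² = 109.33²; (x − 79.3)² + (y − 78.2)² = 110.56²; (x − 14.6)² + (y − 8.0)² = 60.86².
Subtracting the P equation from the Q and R equations removes the quadratic terms:
69.8 x + 2.2 y = 4217.50
-59.6 x − 138.2 y = 610.50
Solving the 2×2 system: x ≈ 61.4, y ≈ -30.9 km.

(61.4, -30.9)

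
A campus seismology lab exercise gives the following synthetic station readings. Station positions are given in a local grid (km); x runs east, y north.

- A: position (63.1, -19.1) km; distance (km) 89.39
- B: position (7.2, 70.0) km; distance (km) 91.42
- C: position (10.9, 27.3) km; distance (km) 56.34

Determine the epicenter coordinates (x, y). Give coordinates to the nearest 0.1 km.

Circle about each station: (x − 63.1)² + (y + 19.1)² = 89.39²; (x − 7.2)² + (y − 70.0)² = 91.42²; (x − 10.9)² + (y − 27.3)² = 56.34².
Subtracting pairs of circle equations eliminates x²+y² and gives linear equations (the radical axes):
-111.8 x + 178.2 y = 238.38
-104.4 x + 92.8 y = 1334.06
Solving the 2×2 system: x ≈ -26.2, y ≈ -15.1 km.
Check against A (with the unrounded x, y): √((x − 63.1)²+(y + 19.1)²) = 89.39 ≈ 89.39 km. ✓

(-26.2, -15.1)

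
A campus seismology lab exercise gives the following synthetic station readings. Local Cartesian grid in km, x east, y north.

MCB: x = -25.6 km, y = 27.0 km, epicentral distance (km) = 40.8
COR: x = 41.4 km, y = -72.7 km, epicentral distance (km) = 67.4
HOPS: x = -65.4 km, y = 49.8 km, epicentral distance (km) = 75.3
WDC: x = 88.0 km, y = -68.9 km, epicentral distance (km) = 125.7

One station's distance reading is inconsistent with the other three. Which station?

Solve using three stations at a time. Using MCB, HOPS, WDC (subtract circle equations pairwise → linear system) gives (x, y) ≈ (-25.3, -14.2).
Distances from that point to each station vs reported:
  MCB: calculated 41.2 vs reported 40.8 → residual 0.4 km
  COR: calculated 88.7 vs reported 67.4 → residual 21.3 km
  HOPS: calculated 75.5 vs reported 75.3 → residual 0.2 km
  WDC: calculated 125.8 vs reported 125.7 → residual 0.1 km
MCB, HOPS, WDC are mutually consistent (residuals ≈ 0); COR is off by 21.3 km.

COR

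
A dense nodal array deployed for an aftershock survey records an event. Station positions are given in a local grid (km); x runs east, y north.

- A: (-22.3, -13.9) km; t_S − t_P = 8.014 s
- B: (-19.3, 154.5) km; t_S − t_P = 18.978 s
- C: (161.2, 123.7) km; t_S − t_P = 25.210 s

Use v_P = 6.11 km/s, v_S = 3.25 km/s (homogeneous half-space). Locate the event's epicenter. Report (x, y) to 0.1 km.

Distance from S−P lag: d = Δt · v_P v_S / (v_P − v_S) = Δt · (6.11·3.25)/(6.11−3.25) ≈ 6.9432·Δt.
So d_A = 55.64, d_B = 131.77, d_C = 175.04 km.
Circle about each station: (x + 22.3)² + (y + 13.9)² = 55.64²; (x + 19.3)² + (y − 154.5)² = 131.77²; (x − 161.2)² + (y − 123.7)² = 175.04².
Subtracting pairs of circle equations eliminates x²+y² and gives linear equations (the radical axes):
6.0 x + 336.8 y = 9284.72
367.0 x + 275.2 y = 13053.44
Solving the 2×2 system: x ≈ 15.1, y ≈ 27.3 km.
Check against A (with the unrounded x, y): √((x + 22.3)²+(y + 13.9)²) = 55.64 ≈ 55.64 km. ✓

(15.1, 27.3)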